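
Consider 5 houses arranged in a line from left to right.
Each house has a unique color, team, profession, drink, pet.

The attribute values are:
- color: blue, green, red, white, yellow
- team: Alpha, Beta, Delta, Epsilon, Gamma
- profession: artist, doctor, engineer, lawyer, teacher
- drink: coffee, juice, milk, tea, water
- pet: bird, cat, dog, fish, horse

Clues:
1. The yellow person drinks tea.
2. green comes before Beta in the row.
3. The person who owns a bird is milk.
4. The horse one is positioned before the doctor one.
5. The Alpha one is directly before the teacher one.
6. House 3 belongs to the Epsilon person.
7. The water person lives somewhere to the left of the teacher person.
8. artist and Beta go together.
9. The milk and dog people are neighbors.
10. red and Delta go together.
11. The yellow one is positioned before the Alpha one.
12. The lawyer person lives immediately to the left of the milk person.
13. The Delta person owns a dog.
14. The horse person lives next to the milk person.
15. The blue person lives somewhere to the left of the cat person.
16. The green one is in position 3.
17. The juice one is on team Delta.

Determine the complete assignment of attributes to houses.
Solution:

House | Color | Team | Profession | Drink | Pet
-----------------------------------------------
  1   | yellow | Gamma | engineer | tea | fish
  2   | blue | Alpha | lawyer | water | horse
  3   | green | Epsilon | teacher | milk | bird
  4   | red | Delta | doctor | juice | dog
  5   | white | Beta | artist | coffee | cat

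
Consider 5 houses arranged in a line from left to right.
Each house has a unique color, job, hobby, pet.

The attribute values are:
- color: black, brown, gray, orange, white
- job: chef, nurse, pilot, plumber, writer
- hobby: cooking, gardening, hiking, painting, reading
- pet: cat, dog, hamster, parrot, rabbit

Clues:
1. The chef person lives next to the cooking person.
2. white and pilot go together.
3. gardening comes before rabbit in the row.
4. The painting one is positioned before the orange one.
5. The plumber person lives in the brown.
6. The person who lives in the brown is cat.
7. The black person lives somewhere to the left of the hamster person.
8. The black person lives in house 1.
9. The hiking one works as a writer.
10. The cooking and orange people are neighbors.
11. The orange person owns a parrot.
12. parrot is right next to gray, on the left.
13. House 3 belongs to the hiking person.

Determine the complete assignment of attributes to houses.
Solution:

House | Color | Job | Hobby | Pet
---------------------------------
  1   | black | chef | painting | dog
  2   | brown | plumber | cooking | cat
  3   | orange | writer | hiking | parrot
  4   | gray | nurse | gardening | hamster
  5   | white | pilot | reading | rabbit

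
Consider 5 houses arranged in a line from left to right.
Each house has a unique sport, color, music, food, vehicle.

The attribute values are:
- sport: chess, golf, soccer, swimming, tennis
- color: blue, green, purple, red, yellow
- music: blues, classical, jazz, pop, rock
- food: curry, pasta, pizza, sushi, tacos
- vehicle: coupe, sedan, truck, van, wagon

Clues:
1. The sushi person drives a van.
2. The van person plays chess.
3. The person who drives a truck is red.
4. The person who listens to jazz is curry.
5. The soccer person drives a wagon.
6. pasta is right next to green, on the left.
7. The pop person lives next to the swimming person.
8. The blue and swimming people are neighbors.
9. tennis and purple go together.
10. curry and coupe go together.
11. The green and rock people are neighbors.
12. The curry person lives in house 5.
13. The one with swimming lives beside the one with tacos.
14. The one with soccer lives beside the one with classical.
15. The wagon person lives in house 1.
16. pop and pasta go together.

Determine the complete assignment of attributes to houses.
Solution:

House | Sport | Color | Music | Food | Vehicle
----------------------------------------------
  1   | soccer | blue | pop | pasta | wagon
  2   | swimming | green | classical | pizza | sedan
  3   | golf | red | rock | tacos | truck
  4   | chess | yellow | blues | sushi | van
  5   | tennis | purple | jazz | curry | coupe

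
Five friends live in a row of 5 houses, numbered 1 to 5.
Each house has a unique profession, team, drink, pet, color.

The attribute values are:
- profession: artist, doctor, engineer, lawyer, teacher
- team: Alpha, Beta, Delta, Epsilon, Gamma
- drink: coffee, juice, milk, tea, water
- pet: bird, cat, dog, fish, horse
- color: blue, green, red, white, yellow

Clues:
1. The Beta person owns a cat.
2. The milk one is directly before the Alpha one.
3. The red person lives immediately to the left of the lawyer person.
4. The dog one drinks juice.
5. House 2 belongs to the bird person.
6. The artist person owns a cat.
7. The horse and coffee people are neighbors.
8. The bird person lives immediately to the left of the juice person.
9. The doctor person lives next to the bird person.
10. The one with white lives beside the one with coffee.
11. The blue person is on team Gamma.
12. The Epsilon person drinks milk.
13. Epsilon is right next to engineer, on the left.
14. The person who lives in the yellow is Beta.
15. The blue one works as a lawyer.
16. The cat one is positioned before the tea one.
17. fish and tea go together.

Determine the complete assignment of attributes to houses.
Solution:

House | Profession | Team | Drink | Pet | Color
-----------------------------------------------
  1   | doctor | Epsilon | milk | horse | white
  2   | engineer | Alpha | coffee | bird | red
  3   | lawyer | Gamma | juice | dog | blue
  4   | artist | Beta | water | cat | yellow
  5   | teacher | Delta | tea | fish | green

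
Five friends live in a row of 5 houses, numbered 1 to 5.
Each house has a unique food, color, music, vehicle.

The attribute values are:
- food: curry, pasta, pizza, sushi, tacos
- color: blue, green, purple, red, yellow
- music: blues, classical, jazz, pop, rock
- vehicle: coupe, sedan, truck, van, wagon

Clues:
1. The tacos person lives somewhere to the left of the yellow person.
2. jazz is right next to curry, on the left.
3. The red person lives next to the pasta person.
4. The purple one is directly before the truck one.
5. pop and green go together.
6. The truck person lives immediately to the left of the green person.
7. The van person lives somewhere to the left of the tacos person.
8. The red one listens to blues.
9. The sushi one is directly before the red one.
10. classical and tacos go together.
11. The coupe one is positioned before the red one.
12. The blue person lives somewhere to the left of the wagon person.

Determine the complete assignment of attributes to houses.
Solution:

House | Food | Color | Music | Vehicle
--------------------------------------
  1   | sushi | purple | jazz | coupe
  2   | curry | red | blues | truck
  3   | pasta | green | pop | van
  4   | tacos | blue | classical | sedan
  5   | pizza | yellow | rock | wagon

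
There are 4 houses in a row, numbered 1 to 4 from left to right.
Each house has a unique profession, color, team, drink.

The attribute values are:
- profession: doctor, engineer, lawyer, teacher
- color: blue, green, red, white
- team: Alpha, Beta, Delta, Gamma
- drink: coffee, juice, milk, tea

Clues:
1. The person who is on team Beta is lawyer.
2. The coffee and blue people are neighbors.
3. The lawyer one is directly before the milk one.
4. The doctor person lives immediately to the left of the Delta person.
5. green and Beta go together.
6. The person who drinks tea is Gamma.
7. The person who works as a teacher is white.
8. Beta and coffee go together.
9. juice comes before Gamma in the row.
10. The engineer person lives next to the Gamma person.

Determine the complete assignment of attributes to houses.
Solution:

House | Profession | Color | Team | Drink
-----------------------------------------
  1   | lawyer | green | Beta | coffee
  2   | doctor | blue | Alpha | milk
  3   | engineer | red | Delta | juice
  4   | teacher | white | Gamma | tea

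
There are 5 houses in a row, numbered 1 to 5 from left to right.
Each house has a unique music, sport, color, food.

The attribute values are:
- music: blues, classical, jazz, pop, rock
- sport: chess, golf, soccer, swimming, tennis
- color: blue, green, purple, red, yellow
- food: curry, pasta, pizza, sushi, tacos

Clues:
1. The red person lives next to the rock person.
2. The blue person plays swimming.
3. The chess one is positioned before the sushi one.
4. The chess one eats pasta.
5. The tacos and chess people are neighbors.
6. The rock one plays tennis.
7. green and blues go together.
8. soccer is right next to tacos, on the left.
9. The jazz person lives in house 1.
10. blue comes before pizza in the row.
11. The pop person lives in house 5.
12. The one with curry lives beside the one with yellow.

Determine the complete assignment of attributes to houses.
Solution:

House | Music | Sport | Color | Food
------------------------------------
  1   | jazz | soccer | red | curry
  2   | rock | tennis | yellow | tacos
  3   | blues | chess | green | pasta
  4   | classical | swimming | blue | sushi
  5   | pop | golf | purple | pizza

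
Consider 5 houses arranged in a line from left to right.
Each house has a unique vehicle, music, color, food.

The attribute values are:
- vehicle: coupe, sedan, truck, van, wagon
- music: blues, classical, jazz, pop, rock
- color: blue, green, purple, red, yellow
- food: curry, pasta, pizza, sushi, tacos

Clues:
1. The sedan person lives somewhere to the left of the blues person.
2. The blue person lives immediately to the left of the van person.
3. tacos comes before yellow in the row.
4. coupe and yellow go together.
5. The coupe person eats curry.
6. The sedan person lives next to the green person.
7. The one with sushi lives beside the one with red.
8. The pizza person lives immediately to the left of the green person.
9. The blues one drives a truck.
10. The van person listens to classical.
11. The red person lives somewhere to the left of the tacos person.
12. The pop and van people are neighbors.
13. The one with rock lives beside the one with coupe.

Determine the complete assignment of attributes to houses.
Solution:

House | Vehicle | Music | Color | Food
--------------------------------------
  1   | sedan | pop | blue | pizza
  2   | van | classical | green | sushi
  3   | truck | blues | red | pasta
  4   | wagon | rock | purple | tacos
  5   | coupe | jazz | yellow | curry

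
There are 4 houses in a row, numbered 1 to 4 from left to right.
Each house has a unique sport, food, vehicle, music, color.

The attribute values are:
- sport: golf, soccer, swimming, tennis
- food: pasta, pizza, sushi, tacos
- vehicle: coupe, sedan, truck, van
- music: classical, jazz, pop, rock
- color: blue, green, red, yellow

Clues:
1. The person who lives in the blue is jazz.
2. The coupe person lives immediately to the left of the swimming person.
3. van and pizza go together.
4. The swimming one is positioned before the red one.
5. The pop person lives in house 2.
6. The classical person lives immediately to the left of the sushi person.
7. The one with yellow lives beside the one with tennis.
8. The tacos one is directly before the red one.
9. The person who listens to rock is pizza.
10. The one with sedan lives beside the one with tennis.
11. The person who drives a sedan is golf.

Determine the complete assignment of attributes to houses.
Solution:

House | Sport | Food | Vehicle | Music | Color
----------------------------------------------
  1   | golf | pasta | sedan | classical | yellow
  2   | tennis | sushi | coupe | pop | green
  3   | swimming | tacos | truck | jazz | blue
  4   | soccer | pizza | van | rock | red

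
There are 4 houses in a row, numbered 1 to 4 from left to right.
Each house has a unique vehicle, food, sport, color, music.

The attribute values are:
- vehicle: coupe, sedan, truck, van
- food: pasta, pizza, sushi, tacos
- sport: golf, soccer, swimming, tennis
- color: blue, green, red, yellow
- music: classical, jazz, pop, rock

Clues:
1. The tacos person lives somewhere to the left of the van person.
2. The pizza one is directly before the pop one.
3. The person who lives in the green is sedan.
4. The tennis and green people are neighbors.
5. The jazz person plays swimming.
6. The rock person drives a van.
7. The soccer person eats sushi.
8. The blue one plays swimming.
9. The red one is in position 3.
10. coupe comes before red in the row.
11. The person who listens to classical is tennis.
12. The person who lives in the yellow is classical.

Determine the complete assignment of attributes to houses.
Solution:

House | Vehicle | Food | Sport | Color | Music
----------------------------------------------
  1   | coupe | pizza | tennis | yellow | classical
  2   | sedan | tacos | golf | green | pop
  3   | van | sushi | soccer | red | rock
  4   | truck | pasta | swimming | blue | jazz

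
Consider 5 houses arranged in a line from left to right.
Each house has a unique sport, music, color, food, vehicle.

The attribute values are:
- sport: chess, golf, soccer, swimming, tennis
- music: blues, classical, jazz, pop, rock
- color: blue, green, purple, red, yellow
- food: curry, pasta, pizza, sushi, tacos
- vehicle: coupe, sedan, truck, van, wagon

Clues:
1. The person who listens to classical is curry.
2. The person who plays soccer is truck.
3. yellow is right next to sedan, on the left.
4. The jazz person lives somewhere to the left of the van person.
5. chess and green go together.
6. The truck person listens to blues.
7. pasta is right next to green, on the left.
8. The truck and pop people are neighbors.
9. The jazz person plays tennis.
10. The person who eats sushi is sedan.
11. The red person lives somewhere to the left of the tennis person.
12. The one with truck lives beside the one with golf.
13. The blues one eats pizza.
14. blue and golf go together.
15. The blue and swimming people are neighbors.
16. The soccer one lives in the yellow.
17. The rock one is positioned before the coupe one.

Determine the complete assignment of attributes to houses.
Solution:

House | Sport | Music | Color | Food | Vehicle
----------------------------------------------
  1   | soccer | blues | yellow | pizza | truck
  2   | golf | pop | blue | sushi | sedan
  3   | swimming | rock | red | tacos | wagon
  4   | tennis | jazz | purple | pasta | coupe
  5   | chess | classical | green | curry | van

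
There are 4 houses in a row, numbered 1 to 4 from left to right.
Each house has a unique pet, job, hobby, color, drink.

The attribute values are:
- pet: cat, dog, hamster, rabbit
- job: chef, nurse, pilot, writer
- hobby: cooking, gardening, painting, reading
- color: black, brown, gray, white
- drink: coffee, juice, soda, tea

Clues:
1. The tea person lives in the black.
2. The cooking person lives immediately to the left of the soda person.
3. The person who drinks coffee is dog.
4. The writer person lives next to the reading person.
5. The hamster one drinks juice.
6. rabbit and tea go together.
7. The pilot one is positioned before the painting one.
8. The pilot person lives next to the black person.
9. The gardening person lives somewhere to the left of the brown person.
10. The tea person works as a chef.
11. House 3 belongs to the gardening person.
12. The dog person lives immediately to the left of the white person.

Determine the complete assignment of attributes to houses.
Solution:

House | Pet | Job | Hobby | Color | Drink
-----------------------------------------
  1   | dog | writer | cooking | gray | coffee
  2   | cat | pilot | reading | white | soda
  3   | rabbit | chef | gardening | black | tea
  4   | hamster | nurse | painting | brown | juice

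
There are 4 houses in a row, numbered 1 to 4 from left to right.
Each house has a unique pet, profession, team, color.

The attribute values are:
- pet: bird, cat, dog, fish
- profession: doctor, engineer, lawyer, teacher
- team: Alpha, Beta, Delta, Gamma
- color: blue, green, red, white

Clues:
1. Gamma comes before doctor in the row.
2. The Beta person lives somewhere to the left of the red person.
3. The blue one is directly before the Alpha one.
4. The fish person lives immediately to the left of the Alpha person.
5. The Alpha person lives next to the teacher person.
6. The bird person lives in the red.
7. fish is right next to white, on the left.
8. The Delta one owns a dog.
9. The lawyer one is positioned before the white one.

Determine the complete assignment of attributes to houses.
Solution:

House | Pet | Profession | Team | Color
---------------------------------------
  1   | fish | lawyer | Beta | blue
  2   | cat | engineer | Alpha | white
  3   | bird | teacher | Gamma | red
  4   | dog | doctor | Delta | green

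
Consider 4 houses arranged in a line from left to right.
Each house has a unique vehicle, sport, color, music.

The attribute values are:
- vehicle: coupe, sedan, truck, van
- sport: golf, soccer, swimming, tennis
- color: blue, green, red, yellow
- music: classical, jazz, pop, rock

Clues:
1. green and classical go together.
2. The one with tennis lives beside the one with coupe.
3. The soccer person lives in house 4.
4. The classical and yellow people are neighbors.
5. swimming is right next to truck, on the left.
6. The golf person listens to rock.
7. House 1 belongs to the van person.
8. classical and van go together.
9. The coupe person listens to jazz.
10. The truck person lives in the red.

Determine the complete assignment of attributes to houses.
Solution:

House | Vehicle | Sport | Color | Music
---------------------------------------
  1   | van | tennis | green | classical
  2   | coupe | swimming | yellow | jazz
  3   | truck | golf | red | rock
  4   | sedan | soccer | blue | pop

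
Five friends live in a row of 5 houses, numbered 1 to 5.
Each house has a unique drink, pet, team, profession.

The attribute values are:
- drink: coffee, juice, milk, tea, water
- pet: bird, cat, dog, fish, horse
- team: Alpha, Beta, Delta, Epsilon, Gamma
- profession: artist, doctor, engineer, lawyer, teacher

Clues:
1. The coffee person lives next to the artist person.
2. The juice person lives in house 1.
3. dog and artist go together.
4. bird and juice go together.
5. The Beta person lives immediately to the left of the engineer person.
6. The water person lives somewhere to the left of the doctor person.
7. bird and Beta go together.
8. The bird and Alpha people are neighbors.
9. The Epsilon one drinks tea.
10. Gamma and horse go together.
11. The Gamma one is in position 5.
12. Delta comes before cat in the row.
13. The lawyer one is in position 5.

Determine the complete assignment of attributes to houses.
Solution:

House | Drink | Pet | Team | Profession
---------------------------------------
  1   | juice | bird | Beta | teacher
  2   | coffee | fish | Alpha | engineer
  3   | water | dog | Delta | artist
  4   | tea | cat | Epsilon | doctor
  5   | milk | horse | Gamma | lawyer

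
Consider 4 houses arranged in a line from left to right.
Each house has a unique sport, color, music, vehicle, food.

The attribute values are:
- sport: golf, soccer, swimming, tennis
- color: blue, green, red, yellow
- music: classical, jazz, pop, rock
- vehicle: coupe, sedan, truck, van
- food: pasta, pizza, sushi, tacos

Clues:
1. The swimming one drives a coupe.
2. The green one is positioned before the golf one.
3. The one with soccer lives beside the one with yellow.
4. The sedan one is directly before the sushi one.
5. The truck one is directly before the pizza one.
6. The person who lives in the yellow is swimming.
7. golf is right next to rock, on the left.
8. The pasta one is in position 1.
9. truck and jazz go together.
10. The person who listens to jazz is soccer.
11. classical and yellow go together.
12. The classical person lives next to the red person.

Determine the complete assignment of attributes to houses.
Solution:

House | Sport | Color | Music | Vehicle | Food
----------------------------------------------
  1   | soccer | green | jazz | truck | pasta
  2   | swimming | yellow | classical | coupe | pizza
  3   | golf | red | pop | sedan | tacos
  4   | tennis | blue | rock | van | sushi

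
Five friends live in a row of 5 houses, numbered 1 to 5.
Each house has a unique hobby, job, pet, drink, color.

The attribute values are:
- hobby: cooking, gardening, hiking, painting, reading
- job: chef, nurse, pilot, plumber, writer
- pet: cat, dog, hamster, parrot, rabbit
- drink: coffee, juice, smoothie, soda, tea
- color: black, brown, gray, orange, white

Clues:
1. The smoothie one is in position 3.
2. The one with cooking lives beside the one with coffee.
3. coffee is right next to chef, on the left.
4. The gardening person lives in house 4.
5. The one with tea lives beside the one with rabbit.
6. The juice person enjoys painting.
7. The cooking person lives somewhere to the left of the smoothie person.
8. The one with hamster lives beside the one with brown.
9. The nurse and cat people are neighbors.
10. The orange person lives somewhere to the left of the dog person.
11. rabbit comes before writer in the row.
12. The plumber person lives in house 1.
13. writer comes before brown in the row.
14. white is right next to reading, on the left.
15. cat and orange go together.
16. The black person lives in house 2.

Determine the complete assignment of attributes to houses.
Solution:

House | Hobby | Job | Pet | Drink | Color
-----------------------------------------
  1   | cooking | plumber | parrot | tea | white
  2   | reading | nurse | rabbit | coffee | black
  3   | hiking | chef | cat | smoothie | orange
  4   | gardening | writer | hamster | soda | gray
  5   | painting | pilot | dog | juice | brown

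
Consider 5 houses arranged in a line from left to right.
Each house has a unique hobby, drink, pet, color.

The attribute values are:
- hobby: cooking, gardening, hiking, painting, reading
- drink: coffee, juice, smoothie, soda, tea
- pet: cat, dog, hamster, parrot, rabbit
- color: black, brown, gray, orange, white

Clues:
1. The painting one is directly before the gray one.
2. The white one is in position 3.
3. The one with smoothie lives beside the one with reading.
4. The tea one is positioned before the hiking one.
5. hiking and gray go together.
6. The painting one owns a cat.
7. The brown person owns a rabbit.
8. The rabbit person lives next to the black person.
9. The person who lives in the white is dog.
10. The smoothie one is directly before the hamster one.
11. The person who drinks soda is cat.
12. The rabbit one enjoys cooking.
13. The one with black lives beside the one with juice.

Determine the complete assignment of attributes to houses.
Solution:

House | Hobby | Drink | Pet | Color
-----------------------------------
  1   | cooking | smoothie | rabbit | brown
  2   | reading | tea | hamster | black
  3   | gardening | juice | dog | white
  4   | painting | soda | cat | orange
  5   | hiking | coffee | parrot | gray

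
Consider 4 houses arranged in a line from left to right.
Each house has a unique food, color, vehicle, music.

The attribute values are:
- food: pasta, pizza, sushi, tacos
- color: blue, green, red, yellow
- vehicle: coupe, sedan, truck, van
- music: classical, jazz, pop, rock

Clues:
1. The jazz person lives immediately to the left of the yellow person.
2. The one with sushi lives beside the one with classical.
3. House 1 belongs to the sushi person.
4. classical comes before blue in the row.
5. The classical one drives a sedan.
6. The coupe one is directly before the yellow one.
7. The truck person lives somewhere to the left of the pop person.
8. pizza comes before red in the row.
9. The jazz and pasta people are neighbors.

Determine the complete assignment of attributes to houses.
Solution:

House | Food | Color | Vehicle | Music
--------------------------------------
  1   | sushi | green | coupe | jazz
  2   | pasta | yellow | sedan | classical
  3   | pizza | blue | truck | rock
  4   | tacos | red | van | pop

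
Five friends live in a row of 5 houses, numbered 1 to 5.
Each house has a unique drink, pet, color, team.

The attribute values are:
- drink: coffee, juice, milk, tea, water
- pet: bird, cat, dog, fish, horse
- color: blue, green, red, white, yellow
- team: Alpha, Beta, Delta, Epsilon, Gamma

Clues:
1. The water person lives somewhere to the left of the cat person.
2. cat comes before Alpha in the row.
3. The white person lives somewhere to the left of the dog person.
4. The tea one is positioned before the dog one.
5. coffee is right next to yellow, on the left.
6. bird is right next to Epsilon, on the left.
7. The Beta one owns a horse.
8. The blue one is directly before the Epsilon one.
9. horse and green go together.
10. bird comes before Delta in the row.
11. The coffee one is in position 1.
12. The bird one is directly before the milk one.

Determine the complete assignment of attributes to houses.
Solution:

House | Drink | Pet | Color | Team
----------------------------------
  1   | coffee | bird | blue | Gamma
  2   | milk | fish | yellow | Epsilon
  3   | water | horse | green | Beta
  4   | tea | cat | white | Delta
  5   | juice | dog | red | Alpha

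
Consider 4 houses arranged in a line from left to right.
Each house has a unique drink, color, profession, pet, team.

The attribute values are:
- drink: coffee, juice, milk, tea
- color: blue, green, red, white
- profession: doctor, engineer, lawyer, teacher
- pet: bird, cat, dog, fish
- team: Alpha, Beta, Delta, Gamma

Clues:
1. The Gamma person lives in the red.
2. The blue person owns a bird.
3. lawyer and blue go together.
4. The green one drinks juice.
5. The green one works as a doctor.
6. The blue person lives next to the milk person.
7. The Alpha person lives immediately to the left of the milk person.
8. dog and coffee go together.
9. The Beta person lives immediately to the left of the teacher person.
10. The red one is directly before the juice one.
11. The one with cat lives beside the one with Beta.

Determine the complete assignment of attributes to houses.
Solution:

House | Drink | Color | Profession | Pet | Team
-----------------------------------------------
  1   | tea | blue | lawyer | bird | Alpha
  2   | milk | red | engineer | cat | Gamma
  3   | juice | green | doctor | fish | Beta
  4   | coffee | white | teacher | dog | Delta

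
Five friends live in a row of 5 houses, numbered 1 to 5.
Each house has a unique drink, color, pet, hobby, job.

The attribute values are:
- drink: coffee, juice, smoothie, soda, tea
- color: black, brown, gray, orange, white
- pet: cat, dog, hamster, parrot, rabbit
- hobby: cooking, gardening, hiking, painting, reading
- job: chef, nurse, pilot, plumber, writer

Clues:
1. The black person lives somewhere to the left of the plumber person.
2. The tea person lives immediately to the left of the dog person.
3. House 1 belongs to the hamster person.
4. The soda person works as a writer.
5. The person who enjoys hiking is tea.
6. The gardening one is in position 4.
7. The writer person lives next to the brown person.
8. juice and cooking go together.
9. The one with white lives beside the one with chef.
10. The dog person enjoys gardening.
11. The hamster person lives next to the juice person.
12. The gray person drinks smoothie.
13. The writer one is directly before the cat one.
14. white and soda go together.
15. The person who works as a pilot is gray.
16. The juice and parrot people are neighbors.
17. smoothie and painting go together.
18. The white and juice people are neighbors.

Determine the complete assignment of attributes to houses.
Solution:

House | Drink | Color | Pet | Hobby | Job
-----------------------------------------
  1   | soda | white | hamster | reading | writer
  2   | juice | brown | cat | cooking | chef
  3   | tea | black | parrot | hiking | nurse
  4   | coffee | orange | dog | gardening | plumber
  5   | smoothie | gray | rabbit | painting | pilot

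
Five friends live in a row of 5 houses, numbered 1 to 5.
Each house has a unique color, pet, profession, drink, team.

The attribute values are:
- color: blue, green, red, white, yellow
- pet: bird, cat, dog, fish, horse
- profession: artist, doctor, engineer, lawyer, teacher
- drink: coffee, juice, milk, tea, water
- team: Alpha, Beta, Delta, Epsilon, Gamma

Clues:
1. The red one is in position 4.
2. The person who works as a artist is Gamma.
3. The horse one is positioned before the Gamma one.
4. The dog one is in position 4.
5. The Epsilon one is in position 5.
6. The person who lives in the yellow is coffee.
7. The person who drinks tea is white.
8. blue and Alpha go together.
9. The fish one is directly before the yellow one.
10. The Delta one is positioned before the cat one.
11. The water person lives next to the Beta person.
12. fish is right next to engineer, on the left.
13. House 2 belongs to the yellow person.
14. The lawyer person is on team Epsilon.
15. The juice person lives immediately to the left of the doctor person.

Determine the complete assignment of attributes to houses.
Solution:

House | Color | Pet | Profession | Drink | Team
-----------------------------------------------
  1   | blue | fish | teacher | water | Alpha
  2   | yellow | horse | engineer | coffee | Beta
  3   | green | bird | artist | juice | Gamma
  4   | red | dog | doctor | milk | Delta
  5   | white | cat | lawyer | tea | Epsilon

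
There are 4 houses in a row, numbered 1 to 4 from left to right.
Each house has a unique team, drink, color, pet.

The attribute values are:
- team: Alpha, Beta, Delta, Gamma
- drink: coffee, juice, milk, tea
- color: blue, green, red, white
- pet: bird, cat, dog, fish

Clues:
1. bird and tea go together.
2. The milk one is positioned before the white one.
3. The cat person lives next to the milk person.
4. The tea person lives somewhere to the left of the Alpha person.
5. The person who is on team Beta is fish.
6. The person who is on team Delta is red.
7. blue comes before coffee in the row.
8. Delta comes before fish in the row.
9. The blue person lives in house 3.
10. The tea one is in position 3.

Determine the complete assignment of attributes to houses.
Solution:

House | Team | Drink | Color | Pet
----------------------------------
  1   | Delta | juice | red | cat
  2   | Beta | milk | green | fish
  3   | Gamma | tea | blue | bird
  4   | Alpha | coffee | white | dog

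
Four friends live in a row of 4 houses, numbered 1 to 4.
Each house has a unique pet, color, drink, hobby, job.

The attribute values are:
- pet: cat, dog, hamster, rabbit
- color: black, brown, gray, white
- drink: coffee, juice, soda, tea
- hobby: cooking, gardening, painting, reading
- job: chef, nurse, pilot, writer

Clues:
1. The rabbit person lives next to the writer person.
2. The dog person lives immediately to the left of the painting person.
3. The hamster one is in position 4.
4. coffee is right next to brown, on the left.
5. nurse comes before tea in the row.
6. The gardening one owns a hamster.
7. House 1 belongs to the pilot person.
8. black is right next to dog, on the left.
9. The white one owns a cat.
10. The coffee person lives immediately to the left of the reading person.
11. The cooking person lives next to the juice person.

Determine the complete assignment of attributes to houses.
Solution:

House | Pet | Color | Drink | Hobby | Job
-----------------------------------------
  1   | rabbit | black | coffee | cooking | pilot
  2   | dog | brown | juice | reading | writer
  3   | cat | white | soda | painting | nurse
  4   | hamster | gray | tea | gardening | chef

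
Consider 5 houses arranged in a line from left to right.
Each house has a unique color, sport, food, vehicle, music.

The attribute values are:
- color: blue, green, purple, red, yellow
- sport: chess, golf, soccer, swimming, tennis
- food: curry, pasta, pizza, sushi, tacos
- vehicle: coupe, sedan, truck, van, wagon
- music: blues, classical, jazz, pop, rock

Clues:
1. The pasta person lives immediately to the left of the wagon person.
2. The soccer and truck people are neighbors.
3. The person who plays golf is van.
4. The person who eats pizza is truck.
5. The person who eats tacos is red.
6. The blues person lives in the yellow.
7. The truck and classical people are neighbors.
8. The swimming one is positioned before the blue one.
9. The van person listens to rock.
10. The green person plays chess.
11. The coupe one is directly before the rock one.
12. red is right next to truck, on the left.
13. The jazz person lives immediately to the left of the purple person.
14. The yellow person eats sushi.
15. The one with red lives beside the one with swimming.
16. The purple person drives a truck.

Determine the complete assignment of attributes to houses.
Solution:

House | Color | Sport | Food | Vehicle | Music
----------------------------------------------
  1   | red | soccer | tacos | sedan | jazz
  2   | purple | swimming | pizza | truck | pop
  3   | green | chess | curry | coupe | classical
  4   | blue | golf | pasta | van | rock
  5   | yellow | tennis | sushi | wagon | blues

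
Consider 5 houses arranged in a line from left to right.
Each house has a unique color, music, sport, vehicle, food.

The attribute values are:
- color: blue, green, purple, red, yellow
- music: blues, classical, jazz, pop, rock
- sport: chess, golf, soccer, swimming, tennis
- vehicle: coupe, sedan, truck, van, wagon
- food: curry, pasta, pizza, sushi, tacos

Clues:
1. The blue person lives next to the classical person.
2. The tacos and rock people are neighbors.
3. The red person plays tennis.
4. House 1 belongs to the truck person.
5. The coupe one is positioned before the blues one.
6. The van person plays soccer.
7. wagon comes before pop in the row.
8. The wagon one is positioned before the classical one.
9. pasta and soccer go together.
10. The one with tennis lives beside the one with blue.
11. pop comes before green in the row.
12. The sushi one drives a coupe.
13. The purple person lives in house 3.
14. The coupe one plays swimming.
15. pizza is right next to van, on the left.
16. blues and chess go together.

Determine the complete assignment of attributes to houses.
Solution:

House | Color | Music | Sport | Vehicle | Food
----------------------------------------------
  1   | red | jazz | tennis | truck | tacos
  2   | blue | rock | golf | wagon | pizza
  3   | purple | classical | soccer | van | pasta
  4   | yellow | pop | swimming | coupe | sushi
  5   | green | blues | chess | sedan | curry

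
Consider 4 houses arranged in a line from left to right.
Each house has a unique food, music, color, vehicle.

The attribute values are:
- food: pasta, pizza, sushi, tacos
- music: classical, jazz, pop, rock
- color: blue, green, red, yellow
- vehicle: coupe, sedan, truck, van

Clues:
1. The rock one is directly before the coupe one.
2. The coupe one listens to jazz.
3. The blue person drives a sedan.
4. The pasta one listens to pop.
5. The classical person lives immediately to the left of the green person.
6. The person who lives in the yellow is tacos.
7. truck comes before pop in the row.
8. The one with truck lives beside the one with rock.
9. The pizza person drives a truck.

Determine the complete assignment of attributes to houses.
Solution:

House | Food | Music | Color | Vehicle
--------------------------------------
  1   | pizza | classical | red | truck
  2   | sushi | rock | green | van
  3   | tacos | jazz | yellow | coupe
  4   | pasta | pop | blue | sedan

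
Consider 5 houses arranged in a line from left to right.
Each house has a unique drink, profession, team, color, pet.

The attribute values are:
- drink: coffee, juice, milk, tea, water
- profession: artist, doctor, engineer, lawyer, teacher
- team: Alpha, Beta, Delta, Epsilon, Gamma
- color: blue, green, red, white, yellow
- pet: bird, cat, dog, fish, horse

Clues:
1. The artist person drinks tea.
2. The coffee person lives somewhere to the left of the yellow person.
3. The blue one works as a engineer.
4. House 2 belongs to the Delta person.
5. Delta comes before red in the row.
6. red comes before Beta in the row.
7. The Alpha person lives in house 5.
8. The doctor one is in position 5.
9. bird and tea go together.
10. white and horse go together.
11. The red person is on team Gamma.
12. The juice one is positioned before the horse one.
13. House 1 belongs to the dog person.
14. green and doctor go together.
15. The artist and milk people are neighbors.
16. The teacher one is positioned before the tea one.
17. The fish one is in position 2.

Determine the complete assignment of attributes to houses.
Solution:

House | Drink | Profession | Team | Color | Pet
-----------------------------------------------
  1   | coffee | engineer | Epsilon | blue | dog
  2   | juice | teacher | Delta | yellow | fish
  3   | tea | artist | Gamma | red | bird
  4   | milk | lawyer | Beta | white | horse
  5   | water | doctor | Alpha | green | cat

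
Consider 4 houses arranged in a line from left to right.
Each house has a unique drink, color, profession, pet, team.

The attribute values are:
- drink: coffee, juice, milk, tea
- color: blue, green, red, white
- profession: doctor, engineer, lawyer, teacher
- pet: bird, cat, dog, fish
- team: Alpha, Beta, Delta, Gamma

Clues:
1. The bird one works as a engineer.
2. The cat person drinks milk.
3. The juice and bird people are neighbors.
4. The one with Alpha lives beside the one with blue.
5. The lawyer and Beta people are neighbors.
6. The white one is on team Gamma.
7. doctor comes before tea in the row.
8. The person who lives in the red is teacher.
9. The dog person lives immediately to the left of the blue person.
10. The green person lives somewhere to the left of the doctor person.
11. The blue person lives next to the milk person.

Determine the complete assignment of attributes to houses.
Solution:

House | Drink | Color | Profession | Pet | Team
-----------------------------------------------
  1   | juice | green | lawyer | dog | Alpha
  2   | coffee | blue | engineer | bird | Beta
  3   | milk | white | doctor | cat | Gamma
  4   | tea | red | teacher | fish | Delta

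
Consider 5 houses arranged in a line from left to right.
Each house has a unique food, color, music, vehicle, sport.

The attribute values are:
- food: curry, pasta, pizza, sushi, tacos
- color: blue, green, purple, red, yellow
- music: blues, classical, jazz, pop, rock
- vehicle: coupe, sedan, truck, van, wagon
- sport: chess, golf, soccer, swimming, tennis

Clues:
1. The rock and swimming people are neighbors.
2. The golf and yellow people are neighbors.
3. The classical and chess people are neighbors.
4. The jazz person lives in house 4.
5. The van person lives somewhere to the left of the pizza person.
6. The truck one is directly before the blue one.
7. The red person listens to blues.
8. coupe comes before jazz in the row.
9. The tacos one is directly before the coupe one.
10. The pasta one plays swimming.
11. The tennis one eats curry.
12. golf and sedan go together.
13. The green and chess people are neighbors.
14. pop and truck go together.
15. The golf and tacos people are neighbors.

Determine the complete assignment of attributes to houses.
Solution:

House | Food | Color | Music | Vehicle | Sport
----------------------------------------------
  1   | sushi | green | classical | sedan | golf
  2   | tacos | yellow | pop | truck | chess
  3   | curry | blue | rock | coupe | tennis
  4   | pasta | purple | jazz | van | swimming
  5   | pizza | red | blues | wagon | soccer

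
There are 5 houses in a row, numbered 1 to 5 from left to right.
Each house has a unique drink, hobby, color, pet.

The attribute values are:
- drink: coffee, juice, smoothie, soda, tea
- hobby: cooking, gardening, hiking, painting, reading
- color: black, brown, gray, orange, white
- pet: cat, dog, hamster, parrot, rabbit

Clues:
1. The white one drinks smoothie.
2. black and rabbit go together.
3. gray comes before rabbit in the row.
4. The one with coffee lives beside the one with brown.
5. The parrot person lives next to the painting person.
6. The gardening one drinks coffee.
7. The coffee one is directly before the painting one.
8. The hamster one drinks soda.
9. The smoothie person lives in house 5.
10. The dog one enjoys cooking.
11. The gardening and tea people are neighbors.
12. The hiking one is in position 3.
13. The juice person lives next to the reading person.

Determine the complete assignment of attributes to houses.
Solution:

House | Drink | Hobby | Color | Pet
-----------------------------------
  1   | coffee | gardening | gray | parrot
  2   | tea | painting | brown | cat
  3   | juice | hiking | black | rabbit
  4   | soda | reading | orange | hamster
  5   | smoothie | cooking | white | dog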